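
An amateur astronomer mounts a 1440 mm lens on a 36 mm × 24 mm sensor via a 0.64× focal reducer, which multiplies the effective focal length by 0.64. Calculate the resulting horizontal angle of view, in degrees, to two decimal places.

2.24°

Effective focal length f = 1440 × 0.64 = 921.6 mm.
α = 2·arctan(36 / (2 × 921.6)) = 2·arctan(0.01953) ≈ 2.2378°.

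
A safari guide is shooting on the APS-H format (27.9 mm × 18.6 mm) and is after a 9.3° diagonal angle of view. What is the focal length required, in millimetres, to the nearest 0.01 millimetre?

Sensor diagonal = √(27.9² + 18.6²) = √1124.3700 ≈ 33.5316 mm.
From α = 2·arctan(d/2f) we get f = d / (2·tan(α/2)).
With d = 33.5316 mm and α/2 = 4.65°, tan(α/2) ≈ 0.08134, so f ≈ 33.5316 / 0.16267 ≈ 206.1291 mm.

206.13 mm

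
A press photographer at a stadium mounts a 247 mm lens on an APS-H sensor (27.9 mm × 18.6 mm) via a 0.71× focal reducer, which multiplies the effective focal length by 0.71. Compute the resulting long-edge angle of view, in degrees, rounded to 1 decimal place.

Effective focal length f = 247 × 0.71 = 175.37 mm.
α = 2·arctan(27.9 / (2 × 175.37)) = 2·arctan(0.07955) ≈ 9.0962°.

9.1°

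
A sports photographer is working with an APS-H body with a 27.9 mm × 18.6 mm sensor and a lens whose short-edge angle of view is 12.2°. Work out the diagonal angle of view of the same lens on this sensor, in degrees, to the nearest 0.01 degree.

From the short-edge AOV: f = 18.6 / (2·tan(6.1°)) = 18.6 / 0.21374 ≈ 87.0223 mm.
Sensor diagonal = √(27.9² + 18.6²) = √1124.3700 ≈ 33.5316 mm.
Diagonal AOV = 2·arctan(33.5316 / (2 × 87.0223)) = 2·arctan(0.19266) ≈ 21.8101°.

21.81°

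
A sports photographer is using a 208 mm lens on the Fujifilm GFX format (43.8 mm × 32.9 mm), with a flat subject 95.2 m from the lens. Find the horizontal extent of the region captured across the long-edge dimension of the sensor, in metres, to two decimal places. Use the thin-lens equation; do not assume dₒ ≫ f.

20.00 m

dₒ: 95.2 m = 95200 mm.
Similar triangles through the lens centre give W/dₒ = w/dᵢ; with 1/f = 1/dₒ + 1/dᵢ this gives W = w·(dₒ − f)/f.
W = 43.8 mm × (95200 − 208) / 208 = 43.8 × 456.6923 ≈ 20003.123 mm = 20.0031 m.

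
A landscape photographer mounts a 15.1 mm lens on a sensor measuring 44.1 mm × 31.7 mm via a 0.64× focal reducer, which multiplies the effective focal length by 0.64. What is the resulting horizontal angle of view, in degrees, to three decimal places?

132.667°

Effective focal length f = 15.1 × 0.64 = 9.664 mm.
α = 2·arctan(44.1 / (2 × 9.664)) = 2·arctan(2.28166) ≈ 132.6666°.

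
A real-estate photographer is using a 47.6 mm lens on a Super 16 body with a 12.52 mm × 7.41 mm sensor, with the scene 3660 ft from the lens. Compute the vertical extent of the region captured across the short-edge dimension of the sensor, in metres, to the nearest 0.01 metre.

173.66 m

dₒ: 3660 ft × 304.8 mm/ft = 1115567.96 mm.
Similar triangles through the lens centre give W/dₒ = h/dᵢ; with 1/f = 1/dₒ + 1/dᵢ this gives W = h·(dₒ − f)/f.
W = 7.41 mm × (1.11557e+06 − 47.6) / 47.6 = 7.41 × 23435.3018 ≈ 173655.586 mm = 173.656 m.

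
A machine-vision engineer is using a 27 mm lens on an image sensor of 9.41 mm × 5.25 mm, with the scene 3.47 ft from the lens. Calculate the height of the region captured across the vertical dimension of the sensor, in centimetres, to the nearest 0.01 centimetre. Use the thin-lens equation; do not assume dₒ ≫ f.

dₒ: 3.47 ft × 304.8 mm/ft = 1057.66 mm.
Similar triangles through the lens centre give W/dₒ = h/dᵢ; with 1/f = 1/dₒ + 1/dᵢ this gives W = h·(dₒ − f)/f.
W = 5.25 mm × (1057.66 − 27) / 27 = 5.25 × 38.1724 ≈ 200.405 mm = 20.0405 cm.

20.04 cm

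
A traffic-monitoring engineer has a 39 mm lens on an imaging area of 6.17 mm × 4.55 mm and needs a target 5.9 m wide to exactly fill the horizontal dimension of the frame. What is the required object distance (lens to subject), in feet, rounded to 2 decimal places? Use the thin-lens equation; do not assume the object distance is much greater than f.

122.48 ft

W: 5.9 m = 5900 mm.
Magnification m = w/W = dᵢ/dₒ; combined with 1/f = 1/dₒ + 1/dᵢ this gives dₒ = f·(1 + W/w).
dₒ = 39 mm × (1 + 5900/6.17) = 39 × 957.2399 ≈ 37332.355 mm = 37332.355/304.8 ft = 122.481 ft.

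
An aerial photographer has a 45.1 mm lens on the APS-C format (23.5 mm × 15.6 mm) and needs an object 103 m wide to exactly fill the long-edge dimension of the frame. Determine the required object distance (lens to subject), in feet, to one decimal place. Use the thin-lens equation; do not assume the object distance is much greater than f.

W: 103 m = 103000 mm.
Magnification m = w/W = dᵢ/dₒ; combined with 1/f = 1/dₒ + 1/dᵢ this gives dₒ = f·(1 + W/w).
dₒ = 45.1 mm × (1 + 103000/23.5) = 45.1 × 4383.9787 ≈ 197717.440 mm = 197717.440/304.8 ft = 648.679 ft.

648.7 ft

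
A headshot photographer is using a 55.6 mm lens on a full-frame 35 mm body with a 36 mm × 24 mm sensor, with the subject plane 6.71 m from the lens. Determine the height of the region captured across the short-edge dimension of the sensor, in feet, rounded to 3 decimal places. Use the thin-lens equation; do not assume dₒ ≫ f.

9.424 ft

dₒ: 6.71 m = 6710 mm.
Similar triangles through the lens centre give W/dₒ = h/dᵢ; with 1/f = 1/dₒ + 1/dᵢ this gives W = h·(dₒ − f)/f.
W = 24 mm × (6710 − 55.6) / 55.6 = 24 × 119.6835 ≈ 2872.403 mm = 2872.403/304.8 ft = 9.42389 ft.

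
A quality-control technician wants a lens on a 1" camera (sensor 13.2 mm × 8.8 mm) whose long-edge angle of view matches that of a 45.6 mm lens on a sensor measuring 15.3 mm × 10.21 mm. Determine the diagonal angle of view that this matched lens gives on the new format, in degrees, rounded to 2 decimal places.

22.80°

Equal long-edge AOV ⇒ f₂ = f₁ · 13.2/15.3 = 45.6 × 0.86275 ≈ 39.3412 mm.
Sensor diagonal = √(13.2² + 8.8²) = √251.6800 ≈ 15.8644 mm.
Diagonal AOV on the new format = 2·arctan(15.8644 / (2 × 39.3412)) = 2·arctan(0.20163) ≈ 22.7990°.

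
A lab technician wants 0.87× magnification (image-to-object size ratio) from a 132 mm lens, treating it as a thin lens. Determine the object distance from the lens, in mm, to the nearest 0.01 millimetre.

With m = dᵢ/dₒ and 1/f = 1/dₒ + 1/dᵢ, substituting dᵢ = m·dₒ gives 1/f = (1 + 1/m)/dₒ, hence dₒ = f·(1 + 1/m).
dₒ = 132 × (1 + 1/0.87) = 132 × 2.14943 ≈ 283.724 mm.

283.72 mm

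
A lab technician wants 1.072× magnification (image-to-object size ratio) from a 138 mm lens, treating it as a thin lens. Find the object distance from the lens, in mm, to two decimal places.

With m = dᵢ/dₒ and 1/f = 1/dₒ + 1/dᵢ, substituting dᵢ = m·dₒ gives 1/f = (1 + 1/m)/dₒ, hence dₒ = f·(1 + 1/m).
dₒ = 138 × (1 + 1/1.072) = 138 × 1.93284 ≈ 266.731 mm.

266.73 mm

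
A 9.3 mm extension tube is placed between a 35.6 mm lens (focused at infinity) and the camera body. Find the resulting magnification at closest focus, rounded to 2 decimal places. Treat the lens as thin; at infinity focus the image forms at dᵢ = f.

The tube moves the image plane from f to f + e, so dᵢ = 35.6 + 9.3 = 44.9 mm. Focus is achieved when 1/f = 1/dₒ + 1/dᵢ, giving dₒ = 1/(1/f − 1/(f+e)).
Magnification m = dᵢ/dₒ = (f+e)·(1/f − 1/(f+e)) = e/f = 9.3/35.6 ≈ 0.2612.

0.26×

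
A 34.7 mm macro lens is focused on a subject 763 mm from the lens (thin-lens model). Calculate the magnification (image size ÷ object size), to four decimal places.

0.0476×

Thin lens: 1/f = 1/dₒ + 1/dᵢ → 1/dᵢ = 1/34.7 − 1/763 = 0.0275078 mm⁻¹, so dᵢ ≈ 36.3533 mm.
Magnification m = dᵢ/dₒ = 36.3533/763 ≈ 0.04765.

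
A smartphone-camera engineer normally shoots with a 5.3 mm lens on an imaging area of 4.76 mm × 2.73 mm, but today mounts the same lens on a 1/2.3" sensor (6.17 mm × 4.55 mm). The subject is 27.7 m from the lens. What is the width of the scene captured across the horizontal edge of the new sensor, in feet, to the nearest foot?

106 ft

The focal length stays 5.3 mm; the relevant sensor dimension is now w = 6.17 mm. Object distance dₒ = 27.7 m = 27700 mm.
Thin-lens field width W = w·(dₒ − f)/f = 6.17 × (27700 − 5.3)/5.3 ≈ 32240.811 mm = 32240.811/304.8 ft = 105.777 ft.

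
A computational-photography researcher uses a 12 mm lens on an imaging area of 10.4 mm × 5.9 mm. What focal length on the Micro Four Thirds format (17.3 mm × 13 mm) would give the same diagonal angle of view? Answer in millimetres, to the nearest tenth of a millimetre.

Sensor diagonal = √(10.4² + 5.9²) = √142.9700 ≈ 11.9570 mm.
Sensor diagonal = √(17.3² + 13²) = √468.2900 ≈ 21.6400 mm.
Equal angle of view means equal diagonal/f ratio, so f₂ = f₁ · (diagonal₂/diagonal₁) = 12 × 21.6400/11.9570.
f₂ = 12 × 1.80982 ≈ 21.718 mm.

21.7 mm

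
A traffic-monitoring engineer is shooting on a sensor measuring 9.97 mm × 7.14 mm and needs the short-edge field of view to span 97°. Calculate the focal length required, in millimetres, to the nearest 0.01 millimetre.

3.16 mm

From α = 2·arctan(h/2f) we get f = h / (2·tan(α/2)).
With h = 7.14 mm and α/2 = 48.5°, tan(α/2) ≈ 1.13029, so f ≈ 7.14 / 2.26059 ≈ 3.1585 mm.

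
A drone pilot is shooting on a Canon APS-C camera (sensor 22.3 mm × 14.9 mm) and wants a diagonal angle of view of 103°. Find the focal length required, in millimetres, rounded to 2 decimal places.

10.67 mm

Sensor diagonal = √(22.3² + 14.9²) = √719.3000 ≈ 26.8198 mm.
From α = 2·arctan(d/2f) we get f = d / (2·tan(α/2)).
With d = 26.8198 mm and α/2 = 51.5°, tan(α/2) ≈ 1.25717, so f ≈ 26.8198 / 2.51434 ≈ 10.6667 mm.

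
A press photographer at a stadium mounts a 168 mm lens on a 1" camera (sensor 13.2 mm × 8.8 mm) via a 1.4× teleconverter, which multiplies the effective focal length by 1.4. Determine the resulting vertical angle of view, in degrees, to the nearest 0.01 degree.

2.14°

Effective focal length f = 168 × 1.4 = 235.2 mm.
α = 2·arctan(8.8 / (2 × 235.2)) = 2·arctan(0.01871) ≈ 2.1435°.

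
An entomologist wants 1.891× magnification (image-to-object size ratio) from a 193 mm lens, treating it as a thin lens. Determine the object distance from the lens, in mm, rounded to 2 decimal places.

295.06 mm

With m = dᵢ/dₒ and 1/f = 1/dₒ + 1/dᵢ, substituting dᵢ = m·dₒ gives 1/f = (1 + 1/m)/dₒ, hence dₒ = f·(1 + 1/m).
dₒ = 193 × (1 + 1/1.891) = 193 × 1.52882 ≈ 295.062 mm.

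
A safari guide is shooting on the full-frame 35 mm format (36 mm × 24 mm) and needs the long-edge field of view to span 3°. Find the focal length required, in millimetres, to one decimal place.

From α = 2·arctan(w/2f) we get f = w / (2·tan(α/2)).
With w = 36 mm and α/2 = 1.5°, tan(α/2) ≈ 0.02619, so f ≈ 36 / 0.05237 ≈ 687.3923 mm.

687.4 mm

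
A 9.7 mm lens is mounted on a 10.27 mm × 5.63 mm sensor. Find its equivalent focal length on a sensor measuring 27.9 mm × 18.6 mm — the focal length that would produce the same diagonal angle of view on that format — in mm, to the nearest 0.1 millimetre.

27.8 mm

Sensor diagonal = √(10.27² + 5.63²) = √137.1698 ≈ 11.7120 mm.
Sensor diagonal = √(27.9² + 18.6²) = √1124.3700 ≈ 33.5316 mm.
Equal angle of view means equal diagonal/f ratio, so f₂ = f₁ · (diagonal₂/diagonal₁) = 9.7 × 33.5316/11.7120.
f₂ = 9.7 × 2.86303 ≈ 27.771 mm.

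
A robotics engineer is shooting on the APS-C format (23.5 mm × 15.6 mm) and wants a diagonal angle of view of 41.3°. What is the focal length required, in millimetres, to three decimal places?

37.422 mm

Sensor diagonal = √(23.5² + 15.6²) = √795.6100 ≈ 28.2066 mm.
From α = 2·arctan(d/2f) we get f = d / (2·tan(α/2)).
With d = 28.2066 mm and α/2 = 20.65°, tan(α/2) ≈ 0.37687, so f ≈ 28.2066 / 0.75374 ≈ 37.4220 mm.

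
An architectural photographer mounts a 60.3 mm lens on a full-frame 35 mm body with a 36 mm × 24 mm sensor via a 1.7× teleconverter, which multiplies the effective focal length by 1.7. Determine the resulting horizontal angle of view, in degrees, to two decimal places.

19.92°

Effective focal length f = 60.3 × 1.7 = 102.51 mm.
α = 2·arctan(36 / (2 × 102.51)) = 2·arctan(0.17559) ≈ 19.9184°.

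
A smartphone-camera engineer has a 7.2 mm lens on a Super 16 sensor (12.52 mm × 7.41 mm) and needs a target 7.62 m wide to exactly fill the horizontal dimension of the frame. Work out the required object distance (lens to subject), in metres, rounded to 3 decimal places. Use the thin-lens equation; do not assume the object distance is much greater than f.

4.389 m

W: 7.62 m = 7620 mm.
Magnification m = w/W = dᵢ/dₒ; combined with 1/f = 1/dₒ + 1/dᵢ this gives dₒ = f·(1 + W/w).
dₒ = 7.2 mm × (1 + 7620/12.52) = 7.2 × 609.6262 ≈ 4389.309 mm = 4.38931 m.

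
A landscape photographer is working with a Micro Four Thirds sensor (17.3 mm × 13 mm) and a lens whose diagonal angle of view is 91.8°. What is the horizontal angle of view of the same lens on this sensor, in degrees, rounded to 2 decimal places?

Sensor diagonal = √(17.3² + 13²) = √468.2900 ≈ 21.6400 mm.
From the diagonal AOV: f = 21.6400 / (2·tan(45.9°)) = 21.6400 / 2.06384 ≈ 10.4853 mm.
Horizontal AOV = 2·arctan(17.3 / (2 × 10.4853)) = 2·arctan(0.82496) ≈ 79.0428°.

79.04°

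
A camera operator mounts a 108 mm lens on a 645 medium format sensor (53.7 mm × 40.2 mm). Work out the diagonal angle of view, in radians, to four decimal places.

Sensor diagonal = √(53.7² + 40.2²) = √4499.7300 ≈ 67.0800 mm.
Angle of view α = 2·arctan(d/2f) with d = 67.0800 mm and f = 108 mm.
d/2f = 0.31056; arctan(0.31056) ≈ 0.3011 rad, so α ≈ 0.6022 rad.

0.6022 rad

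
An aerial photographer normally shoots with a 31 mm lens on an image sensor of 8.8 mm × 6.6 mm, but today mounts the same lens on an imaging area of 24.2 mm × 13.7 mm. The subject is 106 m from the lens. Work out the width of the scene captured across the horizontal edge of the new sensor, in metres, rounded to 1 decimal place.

The focal length stays 31 mm; the relevant sensor dimension is now w = 24.2 mm. Object distance dₒ = 106 m = 106000 mm.
Thin-lens field width W = w·(dₒ − f)/f = 24.2 × (106000 − 31)/31 ≈ 82724.187 mm = 82.7242 m.

82.7 m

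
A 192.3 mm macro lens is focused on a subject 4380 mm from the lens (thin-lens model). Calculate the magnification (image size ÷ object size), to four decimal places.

0.0459×

Thin lens: 1/f = 1/dₒ + 1/dᵢ → 1/dᵢ = 1/192.3 − 1/4380 = 0.0049719 mm⁻¹, so dᵢ ≈ 201.1305 mm.
Magnification m = dᵢ/dₒ = 201.1305/4380 ≈ 0.04592.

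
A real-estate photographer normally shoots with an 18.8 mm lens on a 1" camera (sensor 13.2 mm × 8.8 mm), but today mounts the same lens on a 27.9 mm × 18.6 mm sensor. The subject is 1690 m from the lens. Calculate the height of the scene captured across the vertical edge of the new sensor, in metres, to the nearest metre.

1672 m

The focal length stays 18.8 mm; the relevant sensor dimension is now h = 18.6 mm. Object distance dₒ = 1690 m = 1.69e+06 mm.
Thin-lens field height W = h·(dₒ − f)/f = 18.6 × (1.69e+06 − 18.8)/18.8 ≈ 1672002.677 mm = 1672 m.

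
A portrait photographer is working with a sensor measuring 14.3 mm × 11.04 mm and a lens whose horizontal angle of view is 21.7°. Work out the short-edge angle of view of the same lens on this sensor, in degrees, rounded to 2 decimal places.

From the horizontal AOV: f = 14.3 / (2·tan(10.85°)) = 14.3 / 0.38333 ≈ 37.3047 mm.
Short-edge AOV = 2·arctan(11.04 / (2 × 37.3047)) = 2·arctan(0.14797) ≈ 16.8340°.

16.83°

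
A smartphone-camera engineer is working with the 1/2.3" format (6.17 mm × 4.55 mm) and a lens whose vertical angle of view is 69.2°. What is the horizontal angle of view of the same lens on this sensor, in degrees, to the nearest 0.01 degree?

86.18°

From the vertical AOV: f = 4.55 / (2·tan(34.6°)) = 4.55 / 1.37971 ≈ 3.2978 mm.
Horizontal AOV = 2·arctan(6.17 / (2 × 3.2978)) = 2·arctan(0.93547) ≈ 86.1810°.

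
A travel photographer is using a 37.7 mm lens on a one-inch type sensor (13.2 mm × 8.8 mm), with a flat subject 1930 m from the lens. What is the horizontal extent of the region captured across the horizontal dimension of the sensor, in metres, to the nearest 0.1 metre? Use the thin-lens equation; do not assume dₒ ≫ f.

dₒ: 1930 m = 1.93e+06 mm.
Similar triangles through the lens centre give W/dₒ = w/dᵢ; with 1/f = 1/dₒ + 1/dᵢ this gives W = w·(dₒ − f)/f.
W = 13.2 mm × (1.93e+06 − 37.7) / 37.7 = 13.2 × 51192.6340 ≈ 675742.768 mm = 675.743 m.

675.7 m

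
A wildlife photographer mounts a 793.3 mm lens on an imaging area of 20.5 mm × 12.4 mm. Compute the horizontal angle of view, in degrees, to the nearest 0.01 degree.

Angle of view α = 2·arctan(w/2f) with w = 20.5 mm and f = 793.3 mm.
w/2f = 0.01292; arctan(0.01292) ≈ 0.7403°, so α ≈ 1.4805°.

1.48°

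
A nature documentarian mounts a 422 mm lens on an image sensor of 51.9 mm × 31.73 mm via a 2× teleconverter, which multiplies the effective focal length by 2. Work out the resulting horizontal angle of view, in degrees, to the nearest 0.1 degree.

3.5°

Effective focal length f = 422 × 2 = 844 mm.
α = 2·arctan(51.9 / (2 × 844)) = 2·arctan(0.03075) ≈ 3.5222°.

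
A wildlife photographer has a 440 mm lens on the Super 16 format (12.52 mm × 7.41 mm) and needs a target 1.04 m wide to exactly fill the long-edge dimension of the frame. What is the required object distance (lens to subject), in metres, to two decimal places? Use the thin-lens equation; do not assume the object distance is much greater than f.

36.99 m

W: 1.04 m = 1040 mm.
Magnification m = w/W = dᵢ/dₒ; combined with 1/f = 1/dₒ + 1/dᵢ this gives dₒ = f·(1 + W/w).
dₒ = 440 mm × (1 + 1040/12.52) = 440 × 84.0671 ≈ 36989.521 mm = 36.9895 m.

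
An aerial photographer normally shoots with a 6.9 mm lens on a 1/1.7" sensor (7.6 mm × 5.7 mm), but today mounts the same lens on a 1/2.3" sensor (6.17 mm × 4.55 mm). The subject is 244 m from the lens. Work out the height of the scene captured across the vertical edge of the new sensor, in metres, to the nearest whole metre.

The focal length stays 6.9 mm; the relevant sensor dimension is now h = 4.55 mm. Object distance dₒ = 244 m = 244000 mm.
Thin-lens field height W = h·(dₒ − f)/f = 4.55 × (244000 − 6.9)/6.9 ≈ 160894.001 mm = 160.894 m.

161 m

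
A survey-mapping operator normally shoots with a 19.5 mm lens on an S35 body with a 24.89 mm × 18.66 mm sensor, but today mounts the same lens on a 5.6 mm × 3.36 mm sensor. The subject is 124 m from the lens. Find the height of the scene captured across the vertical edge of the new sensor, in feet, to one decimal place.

70.1 ft

The focal length stays 19.5 mm; the relevant sensor dimension is now h = 3.36 mm. Object distance dₒ = 124 m = 124000 mm.
Thin-lens field height W = h·(dₒ − f)/f = 3.36 × (124000 − 19.5)/19.5 ≈ 21362.794 mm = 21362.794/304.8 ft = 70.0879 ft.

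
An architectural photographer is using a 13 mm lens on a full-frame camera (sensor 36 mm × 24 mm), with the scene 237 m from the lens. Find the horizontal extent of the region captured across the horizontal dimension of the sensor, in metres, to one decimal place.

dₒ: 237 m = 237000 mm.
Similar triangles through the lens centre give W/dₒ = w/dᵢ; with 1/f = 1/dₒ + 1/dᵢ this gives W = w·(dₒ − f)/f.
W = 36 mm × (237000 − 13) / 13 = 36 × 18229.7692 ≈ 656271.692 mm = 656.272 m.

656.3 m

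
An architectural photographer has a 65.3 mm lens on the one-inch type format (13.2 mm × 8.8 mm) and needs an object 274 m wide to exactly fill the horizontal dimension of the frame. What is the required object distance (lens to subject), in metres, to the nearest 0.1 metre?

1355.5 m

W: 274 m = 274000 mm.
Magnification m = w/W = dᵢ/dₒ; combined with 1/f = 1/dₒ + 1/dᵢ this gives dₒ = f·(1 + W/w).
dₒ = 65.3 mm × (1 + 274000/13.2) = 65.3 × 20758.5758 ≈ 1355534.997 mm = 1355.53 m.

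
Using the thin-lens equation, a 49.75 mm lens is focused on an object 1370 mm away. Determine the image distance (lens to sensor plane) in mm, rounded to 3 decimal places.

1/dᵢ = 1/f − 1/dₒ = 1/49.75 − 1/1370 = 0.0193706 mm⁻¹.
dᵢ = 1/0.0193706 ≈ 51.6247 mm.

51.625 mm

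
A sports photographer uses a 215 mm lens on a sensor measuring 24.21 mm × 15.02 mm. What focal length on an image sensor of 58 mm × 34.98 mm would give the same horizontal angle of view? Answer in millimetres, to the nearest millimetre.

515 mm

Equal angle of view means equal width/f ratio, so f₂ = f₁ · (width₂/width₁) = 215 × 58/24.21.
f₂ = 215 × 2.39570 ≈ 515.076 mm.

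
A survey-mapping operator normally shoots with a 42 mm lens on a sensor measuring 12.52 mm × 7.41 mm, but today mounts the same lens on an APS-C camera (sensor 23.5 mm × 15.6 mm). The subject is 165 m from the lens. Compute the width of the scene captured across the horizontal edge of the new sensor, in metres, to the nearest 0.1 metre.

The focal length stays 42 mm; the relevant sensor dimension is now w = 23.5 mm. Object distance dₒ = 165 m = 165000 mm.
Thin-lens field width W = w·(dₒ − f)/f = 23.5 × (165000 − 42)/42 ≈ 92297.929 mm = 92.2979 m.

92.3 m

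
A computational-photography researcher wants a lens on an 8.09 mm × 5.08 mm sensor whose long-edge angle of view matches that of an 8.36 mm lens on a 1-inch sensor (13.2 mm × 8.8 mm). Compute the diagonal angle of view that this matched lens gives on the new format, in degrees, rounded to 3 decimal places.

Equal long-edge AOV ⇒ f₂ = f₁ · 8.09/13.2 = 8.36 × 0.61288 ≈ 5.1237 mm.
Sensor diagonal = √(8.09² + 5.08²) = √91.2545 ≈ 9.5527 mm.
Diagonal AOV on the new format = 2·arctan(9.5527 / (2 × 5.1237)) = 2·arctan(0.93222) ≈ 85.9816°.

85.982°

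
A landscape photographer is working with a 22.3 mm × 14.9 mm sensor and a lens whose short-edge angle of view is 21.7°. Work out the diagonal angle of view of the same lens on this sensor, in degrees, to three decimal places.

38.068°

From the short-edge AOV: f = 14.9 / (2·tan(10.85°)) = 14.9 / 0.38333 ≈ 38.8699 mm.
Sensor diagonal = √(22.3² + 14.9²) = √719.3000 ≈ 26.8198 mm.
Diagonal AOV = 2·arctan(26.8198 / (2 × 38.8699)) = 2·arctan(0.34499) ≈ 38.0682°.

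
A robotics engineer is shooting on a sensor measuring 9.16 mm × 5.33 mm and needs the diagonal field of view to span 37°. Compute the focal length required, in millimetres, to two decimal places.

Sensor diagonal = √(9.16² + 5.33²) = √112.3145 ≈ 10.5979 mm.
From α = 2·arctan(d/2f) we get f = d / (2·tan(α/2)).
With d = 10.5979 mm and α/2 = 18.5°, tan(α/2) ≈ 0.33460, so f ≈ 10.5979 / 0.66919 ≈ 15.8368 mm.

15.84 mm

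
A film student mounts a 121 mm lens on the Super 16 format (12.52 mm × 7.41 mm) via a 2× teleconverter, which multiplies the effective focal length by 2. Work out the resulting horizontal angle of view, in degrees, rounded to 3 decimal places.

2.964°

Effective focal length f = 121 × 2 = 242 mm.
α = 2·arctan(12.52 / (2 × 242)) = 2·arctan(0.02587) ≈ 2.9636°.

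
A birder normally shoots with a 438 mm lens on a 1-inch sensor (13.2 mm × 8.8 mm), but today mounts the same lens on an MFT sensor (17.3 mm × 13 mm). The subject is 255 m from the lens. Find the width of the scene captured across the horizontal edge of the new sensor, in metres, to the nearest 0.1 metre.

The focal length stays 438 mm; the relevant sensor dimension is now w = 17.3 mm. Object distance dₒ = 255 m = 255000 mm.
Thin-lens field width W = w·(dₒ − f)/f = 17.3 × (255000 − 438)/438 ≈ 10054.618 mm = 10.0546 m.

10.1 m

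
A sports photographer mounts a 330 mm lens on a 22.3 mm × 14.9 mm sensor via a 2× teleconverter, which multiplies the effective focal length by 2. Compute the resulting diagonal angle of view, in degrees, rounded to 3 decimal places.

Effective focal length f = 330 × 2 = 660 mm.
Sensor diagonal = √(22.3² + 14.9²) = √719.3000 ≈ 26.8198 mm.
α = 2·arctan(26.820 / (2 × 660)) = 2·arctan(0.02032) ≈ 2.3280°.

2.328°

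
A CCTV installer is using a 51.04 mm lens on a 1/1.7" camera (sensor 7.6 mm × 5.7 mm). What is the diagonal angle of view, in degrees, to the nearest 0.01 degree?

10.63°

Sensor diagonal = √(7.6² + 5.7²) = √90.2500 ≈ 9.5000 mm.
Angle of view α = 2·arctan(d/2f) with d = 9.5000 mm and f = 51.04 mm.
d/2f = 0.09306; arctan(0.09306) ≈ 5.3169°, so α ≈ 10.6338°.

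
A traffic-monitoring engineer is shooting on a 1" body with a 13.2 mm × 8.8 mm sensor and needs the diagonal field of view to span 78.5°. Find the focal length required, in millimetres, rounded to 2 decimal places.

Sensor diagonal = √(13.2² + 8.8²) = √251.6800 ≈ 15.8644 mm.
From α = 2·arctan(d/2f) we get f = d / (2·tan(α/2)).
With d = 15.8644 mm and α/2 = 39.25°, tan(α/2) ≈ 0.81703, so f ≈ 15.8644 / 1.63407 ≈ 9.7085 mm.

9.71 mm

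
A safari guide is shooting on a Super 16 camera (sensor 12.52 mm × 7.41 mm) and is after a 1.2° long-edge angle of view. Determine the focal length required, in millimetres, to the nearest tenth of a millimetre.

597.8 mm

From α = 2·arctan(w/2f) we get f = w / (2·tan(α/2)).
With w = 12.52 mm and α/2 = 0.6°, tan(α/2) ≈ 0.01047, so f ≈ 12.52 / 0.02094 ≈ 597.7641 mm.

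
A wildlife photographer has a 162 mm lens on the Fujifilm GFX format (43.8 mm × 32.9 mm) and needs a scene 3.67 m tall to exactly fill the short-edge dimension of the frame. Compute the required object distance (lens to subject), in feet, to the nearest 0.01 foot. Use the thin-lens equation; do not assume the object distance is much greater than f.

W: 3.67 m = 3670 mm.
Magnification m = h/W = dᵢ/dₒ; combined with 1/f = 1/dₒ + 1/dᵢ this gives dₒ = f·(1 + W/h).
dₒ = 162 mm × (1 + 3670/32.9) = 162 × 112.5502 ≈ 18233.125 mm = 18233.125/304.8 ft = 59.82 ft.

59.82 ft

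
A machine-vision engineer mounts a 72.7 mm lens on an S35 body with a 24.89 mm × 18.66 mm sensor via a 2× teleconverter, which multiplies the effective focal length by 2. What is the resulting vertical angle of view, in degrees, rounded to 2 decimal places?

Effective focal length f = 72.7 × 2 = 145.4 mm.
α = 2·arctan(18.66 / (2 × 145.4)) = 2·arctan(0.06417) ≈ 7.3430°.

7.34°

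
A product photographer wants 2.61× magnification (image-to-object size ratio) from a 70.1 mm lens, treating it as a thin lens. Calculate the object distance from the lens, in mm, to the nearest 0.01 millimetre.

With m = dᵢ/dₒ and 1/f = 1/dₒ + 1/dᵢ, substituting dᵢ = m·dₒ gives 1/f = (1 + 1/m)/dₒ, hence dₒ = f·(1 + 1/m).
dₒ = 70.1 × (1 + 1/2.61) = 70.1 × 1.38314 ≈ 96.958 mm.

96.96 mm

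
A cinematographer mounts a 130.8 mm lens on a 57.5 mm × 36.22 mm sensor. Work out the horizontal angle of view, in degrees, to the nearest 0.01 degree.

24.79°

Angle of view α = 2·arctan(w/2f) with w = 57.5 mm and f = 130.8 mm.
w/2f = 0.21980; arctan(0.21980) ≈ 12.3966°, so α ≈ 24.7931°.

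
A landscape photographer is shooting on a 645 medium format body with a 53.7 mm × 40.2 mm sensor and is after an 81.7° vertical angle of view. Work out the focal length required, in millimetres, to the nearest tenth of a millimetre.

23.2 mm

From α = 2·arctan(h/2f) we get f = h / (2·tan(α/2)).
With h = 40.2 mm and α/2 = 40.85°, tan(α/2) ≈ 0.86470, so f ≈ 40.2 / 1.72940 ≈ 23.2450 mm.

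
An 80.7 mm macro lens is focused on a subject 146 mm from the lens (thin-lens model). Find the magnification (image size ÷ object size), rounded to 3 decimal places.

1.236×

Thin lens: 1/f = 1/dₒ + 1/dᵢ → 1/dᵢ = 1/80.7 − 1/146 = 0.0055423 mm⁻¹, so dᵢ ≈ 180.4319 mm.
Magnification m = dᵢ/dₒ = 180.4319/146 ≈ 1.23583.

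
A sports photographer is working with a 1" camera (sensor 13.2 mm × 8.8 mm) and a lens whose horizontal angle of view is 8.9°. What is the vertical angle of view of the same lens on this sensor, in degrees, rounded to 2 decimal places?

5.94°

From the horizontal AOV: f = 13.2 / (2·tan(4.45°)) = 13.2 / 0.15565 ≈ 84.8071 mm.
Vertical AOV = 2·arctan(8.8 / (2 × 84.8071)) = 2·arctan(0.05188) ≈ 5.9400°.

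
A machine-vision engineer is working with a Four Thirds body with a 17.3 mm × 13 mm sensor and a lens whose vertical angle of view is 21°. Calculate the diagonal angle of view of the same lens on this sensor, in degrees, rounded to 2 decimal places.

From the vertical AOV: f = 13 / (2·tan(10.5°)) = 13 / 0.37068 ≈ 35.0709 mm.
Sensor diagonal = √(17.3² + 13²) = √468.2900 ≈ 21.6400 mm.
Diagonal AOV = 2·arctan(21.6400 / (2 × 35.0709)) = 2·arctan(0.30852) ≈ 34.2919°.

34.29°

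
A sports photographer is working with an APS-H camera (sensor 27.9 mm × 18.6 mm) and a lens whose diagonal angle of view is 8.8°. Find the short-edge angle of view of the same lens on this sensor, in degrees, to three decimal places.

Sensor diagonal = √(27.9² + 18.6²) = √1124.3700 ≈ 33.5316 mm.
From the diagonal AOV: f = 33.5316 / (2·tan(4.4°)) = 33.5316 / 0.15389 ≈ 217.8912 mm.
Short-edge AOV = 2·arctan(18.6 / (2 × 217.8912)) = 2·arctan(0.04268) ≈ 4.8880°.

4.888°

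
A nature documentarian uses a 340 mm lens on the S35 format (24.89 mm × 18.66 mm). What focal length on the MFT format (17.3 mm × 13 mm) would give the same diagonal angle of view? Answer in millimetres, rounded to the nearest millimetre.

237 mm

Sensor diagonal = √(24.89² + 18.66²) = √967.7077 ≈ 31.1080 mm.
Sensor diagonal = √(17.3² + 13²) = √468.2900 ≈ 21.6400 mm.
Equal angle of view means equal diagonal/f ratio, so f₂ = f₁ · (diagonal₂/diagonal₁) = 340 × 21.6400/31.1080.
f₂ = 340 × 0.69564 ≈ 236.518 mm.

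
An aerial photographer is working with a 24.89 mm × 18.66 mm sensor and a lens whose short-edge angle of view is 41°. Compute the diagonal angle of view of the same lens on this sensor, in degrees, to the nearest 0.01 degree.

63.87°

From the short-edge AOV: f = 18.66 / (2·tan(20.5°)) = 18.66 / 0.74777 ≈ 24.9542 mm.
Sensor diagonal = √(24.89² + 18.66²) = √967.7077 ≈ 31.1080 mm.
Diagonal AOV = 2·arctan(31.1080 / (2 × 24.9542)) = 2·arctan(0.62330) ≈ 63.8707°.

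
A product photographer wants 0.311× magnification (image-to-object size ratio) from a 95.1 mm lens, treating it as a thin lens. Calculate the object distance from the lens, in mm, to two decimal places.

With m = dᵢ/dₒ and 1/f = 1/dₒ + 1/dᵢ, substituting dᵢ = m·dₒ gives 1/f = (1 + 1/m)/dₒ, hence dₒ = f·(1 + 1/m).
dₒ = 95.1 × (1 + 1/0.311) = 95.1 × 4.21543 ≈ 400.888 mm.

400.89 mm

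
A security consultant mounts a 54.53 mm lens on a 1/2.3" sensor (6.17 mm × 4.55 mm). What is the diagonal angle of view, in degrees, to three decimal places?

8.042°

Sensor diagonal = √(6.17² + 4.55²) = √58.7714 ≈ 7.6663 mm.
Angle of view α = 2·arctan(d/2f) with d = 7.6663 mm and f = 54.53 mm.
d/2f = 0.07029; arctan(0.07029) ≈ 4.0209°, so α ≈ 8.0419°.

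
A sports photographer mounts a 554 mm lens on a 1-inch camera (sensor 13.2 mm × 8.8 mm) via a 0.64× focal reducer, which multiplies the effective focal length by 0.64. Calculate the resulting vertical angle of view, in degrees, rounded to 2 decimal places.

Effective focal length f = 554 × 0.64 = 354.56 mm.
α = 2·arctan(8.8 / (2 × 354.56)) = 2·arctan(0.01241) ≈ 1.4220°.

1.42°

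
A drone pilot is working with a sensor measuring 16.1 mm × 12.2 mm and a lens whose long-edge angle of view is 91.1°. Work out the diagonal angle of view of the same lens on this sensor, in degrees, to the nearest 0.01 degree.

103.96°

From the long-edge AOV: f = 16.1 / (2·tan(45.55°)) = 16.1 / 2.03877 ≈ 7.8969 mm.
Sensor diagonal = √(16.1² + 12.2²) = √408.0500 ≈ 20.2002 mm.
Diagonal AOV = 2·arctan(20.2002 / (2 × 7.8969)) = 2·arctan(1.27900) ≈ 103.9589°.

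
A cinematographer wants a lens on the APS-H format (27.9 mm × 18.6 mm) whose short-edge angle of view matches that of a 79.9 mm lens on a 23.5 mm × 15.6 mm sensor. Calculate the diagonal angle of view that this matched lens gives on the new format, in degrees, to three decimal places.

Equal short-edge AOV ⇒ f₂ = f₁ · 18.6/15.6 = 79.9 × 1.19231 ≈ 95.2654 mm.
Sensor diagonal = √(27.9² + 18.6²) = √1124.3700 ≈ 33.5316 mm.
Diagonal AOV on the new format = 2·arctan(33.5316 / (2 × 95.2654)) = 2·arctan(0.17599) ≈ 19.9626°.

19.963°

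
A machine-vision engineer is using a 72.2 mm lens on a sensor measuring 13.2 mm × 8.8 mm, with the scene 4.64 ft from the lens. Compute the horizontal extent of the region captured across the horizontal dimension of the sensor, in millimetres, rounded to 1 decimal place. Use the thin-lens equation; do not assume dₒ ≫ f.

245.4 mm

dₒ: 4.64 ft × 304.8 mm/ft = 1414.27 mm.
Similar triangles through the lens centre give W/dₒ = w/dᵢ; with 1/f = 1/dₒ + 1/dᵢ this gives W = w·(dₒ − f)/f.
W = 13.2 mm × (1414.27 − 72.2) / 72.2 = 13.2 × 18.5883 ≈ 245.365 mm.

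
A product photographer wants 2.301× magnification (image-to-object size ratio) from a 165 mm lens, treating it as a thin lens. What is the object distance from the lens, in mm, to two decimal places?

With m = dᵢ/dₒ and 1/f = 1/dₒ + 1/dᵢ, substituting dᵢ = m·dₒ gives 1/f = (1 + 1/m)/dₒ, hence dₒ = f·(1 + 1/m).
dₒ = 165 × (1 + 1/2.301) = 165 × 1.43459 ≈ 236.708 mm.

236.71 mm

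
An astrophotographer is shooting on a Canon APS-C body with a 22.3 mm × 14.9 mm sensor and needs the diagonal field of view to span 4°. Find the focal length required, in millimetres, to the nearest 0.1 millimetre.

Sensor diagonal = √(22.3² + 14.9²) = √719.3000 ≈ 26.8198 mm.
From α = 2·arctan(d/2f) we get f = d / (2·tan(α/2)).
With d = 26.8198 mm and α/2 = 2°, tan(α/2) ≈ 0.03492, so f ≈ 26.8198 / 0.06984 ≈ 384.0088 mm.

384.0 mm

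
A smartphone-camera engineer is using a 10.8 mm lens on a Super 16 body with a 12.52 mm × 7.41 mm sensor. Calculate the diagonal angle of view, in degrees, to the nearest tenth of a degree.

67.9°

Sensor diagonal = √(12.52² + 7.41²) = √211.6585 ≈ 14.5485 mm.
Angle of view α = 2·arctan(d/2f) with d = 14.5485 mm and f = 10.8 mm.
d/2f = 0.67354; arctan(0.67354) ≈ 33.9619°, so α ≈ 67.9238°.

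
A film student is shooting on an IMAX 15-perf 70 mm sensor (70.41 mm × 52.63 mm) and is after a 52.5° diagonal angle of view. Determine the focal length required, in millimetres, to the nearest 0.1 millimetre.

89.1 mm

Sensor diagonal = √(70.41² + 52.63²) = √7727.4850 ≈ 87.9061 mm.
From α = 2·arctan(d/2f) we get f = d / (2·tan(α/2)).
With d = 87.9061 mm and α/2 = 26.25°, tan(α/2) ≈ 0.49315, so f ≈ 87.9061 / 0.98629 ≈ 89.1280 mm.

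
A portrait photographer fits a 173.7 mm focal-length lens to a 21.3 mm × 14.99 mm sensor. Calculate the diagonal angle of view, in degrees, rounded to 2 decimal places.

8.58°

Sensor diagonal = √(21.3² + 14.99²) = √678.3901 ≈ 26.0459 mm.
Angle of view α = 2·arctan(d/2f) with d = 26.0459 mm and f = 173.7 mm.
d/2f = 0.07497; arctan(0.07497) ≈ 4.2877°, so α ≈ 8.5753°.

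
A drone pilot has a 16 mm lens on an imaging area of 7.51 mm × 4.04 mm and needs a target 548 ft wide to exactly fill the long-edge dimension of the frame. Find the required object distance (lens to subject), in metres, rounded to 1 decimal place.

355.9 m

W: 548 ft × 304.8 mm/ft = 167030.39 mm.
Magnification m = w/W = dᵢ/dₒ; combined with 1/f = 1/dₒ + 1/dᵢ this gives dₒ = f·(1 + W/w).
dₒ = 16 mm × (1 + 167030/7.51) = 16 × 22242.0645 ≈ 355873.033 mm = 355.873 m.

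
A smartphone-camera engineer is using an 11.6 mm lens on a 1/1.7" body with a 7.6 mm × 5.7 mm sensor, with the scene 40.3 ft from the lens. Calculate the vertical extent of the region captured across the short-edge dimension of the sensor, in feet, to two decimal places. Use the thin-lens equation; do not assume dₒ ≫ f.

19.78 ft

dₒ: 40.3 ft × 304.8 mm/ft = 12283.44 mm.
Similar triangles through the lens centre give W/dₒ = h/dᵢ; with 1/f = 1/dₒ + 1/dᵢ this gives W = h·(dₒ − f)/f.
W = 5.7 mm × (12283.4 − 11.6) / 11.6 = 5.7 × 1057.9172 ≈ 6030.128 mm = 6030.128/304.8 ft = 19.7839 ft.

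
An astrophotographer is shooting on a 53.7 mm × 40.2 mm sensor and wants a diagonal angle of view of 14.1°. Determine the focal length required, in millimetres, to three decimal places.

Sensor diagonal = √(53.7² + 40.2²) = √4499.7300 ≈ 67.0800 mm.
From α = 2·arctan(d/2f) we get f = d / (2·tan(α/2)).
With d = 67.0800 mm and α/2 = 7.05°, tan(α/2) ≈ 0.12367, so f ≈ 67.0800 / 0.24734 ≈ 271.2047 mm.

271.205 mm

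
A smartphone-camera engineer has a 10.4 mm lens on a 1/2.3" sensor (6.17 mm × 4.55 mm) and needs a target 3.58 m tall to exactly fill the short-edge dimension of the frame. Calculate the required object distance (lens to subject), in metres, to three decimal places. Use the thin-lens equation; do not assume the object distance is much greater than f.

8.193 m

W: 3.58 m = 3580 mm.
Magnification m = h/W = dᵢ/dₒ; combined with 1/f = 1/dₒ + 1/dᵢ this gives dₒ = f·(1 + W/h).
dₒ = 10.4 mm × (1 + 3580/4.55) = 10.4 × 787.8132 ≈ 8193.257 mm = 8.19326 m.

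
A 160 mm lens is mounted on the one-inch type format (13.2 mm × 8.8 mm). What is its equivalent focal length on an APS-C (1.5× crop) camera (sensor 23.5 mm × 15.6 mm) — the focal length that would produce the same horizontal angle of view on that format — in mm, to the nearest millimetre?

285 mm

Equal angle of view means equal width/f ratio, so f₂ = f₁ · (width₂/width₁) = 160 × 23.5/13.2.
f₂ = 160 × 1.78030 ≈ 284.848 mm.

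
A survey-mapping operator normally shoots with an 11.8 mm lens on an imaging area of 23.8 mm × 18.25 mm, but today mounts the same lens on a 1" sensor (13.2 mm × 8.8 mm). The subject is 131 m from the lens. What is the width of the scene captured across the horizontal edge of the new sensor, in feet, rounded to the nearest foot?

The focal length stays 11.8 mm; the relevant sensor dimension is now w = 13.2 mm. Object distance dₒ = 131 m = 131000 mm.
Thin-lens field width W = w·(dₒ − f)/f = 13.2 × (131000 − 11.8)/11.8 ≈ 146529.173 mm = 146529.173/304.8 ft = 480.739 ft.

481 ft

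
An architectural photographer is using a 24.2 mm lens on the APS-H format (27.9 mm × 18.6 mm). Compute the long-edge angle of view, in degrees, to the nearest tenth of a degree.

Angle of view α = 2·arctan(w/2f) with w = 27.9 mm and f = 24.2 mm.
w/2f = 0.57645; arctan(0.57645) ≈ 29.9611°, so α ≈ 59.9223°.

59.9°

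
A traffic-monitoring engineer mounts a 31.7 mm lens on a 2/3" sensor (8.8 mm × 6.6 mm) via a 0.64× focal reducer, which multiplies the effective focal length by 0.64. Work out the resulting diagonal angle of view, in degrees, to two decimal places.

30.34°

Effective focal length f = 31.7 × 0.64 = 20.288 mm.
Sensor diagonal = √(8.8² + 6.6²) = √121.0000 ≈ 11.0000 mm.
α = 2·arctan(11.000 / (2 × 20.288)) = 2·arctan(0.27110) ≈ 30.3362°.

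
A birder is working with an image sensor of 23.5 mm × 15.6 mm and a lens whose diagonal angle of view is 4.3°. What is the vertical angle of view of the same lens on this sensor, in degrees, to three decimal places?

Sensor diagonal = √(23.5² + 15.6²) = √795.6100 ≈ 28.2066 mm.
From the diagonal AOV: f = 28.2066 / (2·tan(2.15°)) = 28.2066 / 0.07508 ≈ 375.6647 mm.
Vertical AOV = 2·arctan(15.6 / (2 × 375.6647)) = 2·arctan(0.02076) ≈ 2.3789°.

2.379°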